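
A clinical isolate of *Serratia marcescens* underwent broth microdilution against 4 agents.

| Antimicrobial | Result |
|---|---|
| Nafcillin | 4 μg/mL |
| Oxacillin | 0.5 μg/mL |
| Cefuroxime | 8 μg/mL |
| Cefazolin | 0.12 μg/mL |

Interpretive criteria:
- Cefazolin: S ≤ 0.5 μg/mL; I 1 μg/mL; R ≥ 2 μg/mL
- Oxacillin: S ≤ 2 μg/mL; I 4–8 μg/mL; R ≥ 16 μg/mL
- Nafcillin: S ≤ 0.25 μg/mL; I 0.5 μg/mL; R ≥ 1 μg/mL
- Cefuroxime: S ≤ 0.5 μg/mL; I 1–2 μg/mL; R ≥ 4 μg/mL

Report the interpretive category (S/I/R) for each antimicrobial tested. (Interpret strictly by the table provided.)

R, S, R, S

Nafcillin 4 μg/mL: ≥ 1 μg/mL — Resistant
Oxacillin (0.5 μg/mL) ≤ 2 μg/mL — S
Cefuroxime: 8 μg/mL is ≥ 4 μg/mL ⇒ resistant
Cefazolin: 0.12 μg/mL is ≤ 0.5 μg/mL ⇒ susceptible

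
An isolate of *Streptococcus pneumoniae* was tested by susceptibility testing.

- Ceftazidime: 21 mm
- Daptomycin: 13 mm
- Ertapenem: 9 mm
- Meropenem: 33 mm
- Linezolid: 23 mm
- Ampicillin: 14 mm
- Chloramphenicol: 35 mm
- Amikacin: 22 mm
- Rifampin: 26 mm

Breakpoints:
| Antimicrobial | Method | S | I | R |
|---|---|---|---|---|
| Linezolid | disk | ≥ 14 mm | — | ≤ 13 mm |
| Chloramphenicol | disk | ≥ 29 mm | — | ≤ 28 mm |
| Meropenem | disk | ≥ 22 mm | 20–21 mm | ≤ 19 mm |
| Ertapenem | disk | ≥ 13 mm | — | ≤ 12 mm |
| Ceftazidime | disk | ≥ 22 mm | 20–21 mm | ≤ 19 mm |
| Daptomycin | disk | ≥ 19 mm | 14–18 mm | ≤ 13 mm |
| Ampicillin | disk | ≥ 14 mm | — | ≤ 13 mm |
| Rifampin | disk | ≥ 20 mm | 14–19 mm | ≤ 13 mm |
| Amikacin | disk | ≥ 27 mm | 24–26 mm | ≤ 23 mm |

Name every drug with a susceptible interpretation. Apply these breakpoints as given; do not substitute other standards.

Ceftazidime 21 mm: in 20–21 mm ⇒ intermediate
Daptomycin 13 mm: ≤ 13 mm → Resistant
Ertapenem 9 mm: ≤ 12 mm → R
Meropenem (33 mm) ≥ 22 mm → susceptible
Linezolid (23 mm) ≥ 14 mm → Susceptible
Ampicillin (14 mm) ≥ 14 mm ⇒ susceptible
Chloramphenicol: 35 mm is ≥ 29 mm ⇒ S
Amikacin 22 mm: ≤ 23 mm ⇒ resistant
Rifampin 26 mm: ≥ 20 mm ⇒ susceptible

meropenem, linezolid, ampicillin, chloramphenicol, rifampin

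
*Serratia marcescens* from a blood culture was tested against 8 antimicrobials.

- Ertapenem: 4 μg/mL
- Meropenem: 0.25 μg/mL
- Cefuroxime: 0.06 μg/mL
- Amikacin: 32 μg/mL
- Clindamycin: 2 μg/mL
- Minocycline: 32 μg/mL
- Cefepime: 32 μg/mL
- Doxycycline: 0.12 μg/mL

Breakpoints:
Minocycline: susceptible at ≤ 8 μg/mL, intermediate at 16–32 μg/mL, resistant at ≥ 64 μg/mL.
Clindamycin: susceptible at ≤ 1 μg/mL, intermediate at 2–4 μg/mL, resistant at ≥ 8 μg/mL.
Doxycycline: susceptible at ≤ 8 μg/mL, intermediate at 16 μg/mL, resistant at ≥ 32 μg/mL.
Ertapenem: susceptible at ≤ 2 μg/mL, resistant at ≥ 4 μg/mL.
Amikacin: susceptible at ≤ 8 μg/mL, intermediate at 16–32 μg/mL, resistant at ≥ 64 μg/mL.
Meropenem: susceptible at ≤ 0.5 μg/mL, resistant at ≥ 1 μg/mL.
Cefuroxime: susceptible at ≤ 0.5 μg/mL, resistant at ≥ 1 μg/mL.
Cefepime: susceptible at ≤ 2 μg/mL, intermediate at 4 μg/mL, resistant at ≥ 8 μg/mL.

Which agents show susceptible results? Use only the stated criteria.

meropenem, cefuroxime, doxycycline

Ertapenem: 4 μg/mL is ≥ 4 μg/mL — R
Meropenem 0.25 μg/mL: ≤ 0.5 μg/mL ⇒ Susceptible
Cefuroxime: 0.06 μg/mL is ≤ 0.5 μg/mL ⇒ S
Amikacin (32 μg/mL) in 16–32 μg/mL — Intermediate
Clindamycin 2 μg/mL: in 2–4 μg/mL ⇒ Intermediate
Minocycline (32 μg/mL) in 16–32 μg/mL — I
Cefepime (32 μg/mL) ≥ 8 μg/mL → resistant
Doxycycline (0.12 μg/mL) ≤ 8 μg/mL ⇒ susceptible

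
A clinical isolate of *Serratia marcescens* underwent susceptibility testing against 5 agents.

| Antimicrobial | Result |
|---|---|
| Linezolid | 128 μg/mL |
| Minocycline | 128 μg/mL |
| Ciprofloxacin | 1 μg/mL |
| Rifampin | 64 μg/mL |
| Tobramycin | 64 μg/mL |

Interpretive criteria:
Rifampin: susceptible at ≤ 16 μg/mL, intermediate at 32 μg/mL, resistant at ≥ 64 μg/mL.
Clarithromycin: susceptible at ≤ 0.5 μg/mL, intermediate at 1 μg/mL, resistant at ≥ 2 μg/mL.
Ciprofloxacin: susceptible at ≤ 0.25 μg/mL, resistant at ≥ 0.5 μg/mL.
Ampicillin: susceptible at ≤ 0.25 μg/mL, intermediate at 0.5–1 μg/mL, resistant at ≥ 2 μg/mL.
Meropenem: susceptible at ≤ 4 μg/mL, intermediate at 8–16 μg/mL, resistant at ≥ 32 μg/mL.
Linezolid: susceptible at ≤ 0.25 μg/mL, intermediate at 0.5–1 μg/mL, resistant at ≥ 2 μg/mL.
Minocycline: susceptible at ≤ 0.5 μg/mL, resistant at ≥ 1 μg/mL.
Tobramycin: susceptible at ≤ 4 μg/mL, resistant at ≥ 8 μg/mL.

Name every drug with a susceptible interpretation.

none

Linezolid (128 μg/mL) ≥ 2 μg/mL — R
Minocycline (128 μg/mL) ≥ 1 μg/mL — resistant
Ciprofloxacin (1 μg/mL) ≥ 0.5 μg/mL ⇒ R
Rifampin 64 μg/mL: ≥ 64 μg/mL — R
Tobramycin (64 μg/mL) ≥ 8 μg/mL — Resistant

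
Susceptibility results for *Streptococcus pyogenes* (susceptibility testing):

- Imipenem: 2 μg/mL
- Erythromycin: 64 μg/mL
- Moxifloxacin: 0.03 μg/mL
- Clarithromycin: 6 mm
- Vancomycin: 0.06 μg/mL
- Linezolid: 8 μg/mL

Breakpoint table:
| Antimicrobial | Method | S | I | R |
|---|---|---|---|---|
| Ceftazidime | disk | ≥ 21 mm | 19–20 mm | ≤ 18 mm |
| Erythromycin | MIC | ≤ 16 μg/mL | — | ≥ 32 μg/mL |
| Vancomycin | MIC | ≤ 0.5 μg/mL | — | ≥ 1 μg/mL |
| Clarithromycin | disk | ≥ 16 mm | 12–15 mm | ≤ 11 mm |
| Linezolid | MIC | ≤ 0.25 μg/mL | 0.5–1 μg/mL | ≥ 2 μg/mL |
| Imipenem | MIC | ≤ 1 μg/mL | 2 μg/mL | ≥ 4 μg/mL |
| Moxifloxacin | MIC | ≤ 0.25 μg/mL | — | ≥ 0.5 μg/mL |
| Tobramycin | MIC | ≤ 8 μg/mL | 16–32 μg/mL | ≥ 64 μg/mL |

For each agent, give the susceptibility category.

Imipenem 2 μg/mL: = 2 μg/mL — intermediate
Erythromycin (64 μg/mL) ≥ 32 μg/mL → Resistant
Moxifloxacin 0.03 μg/mL: ≤ 0.25 μg/mL → susceptible
Clarithromycin (6 mm) ≤ 11 mm — R
Vancomycin (0.06 μg/mL) ≤ 0.5 μg/mL ⇒ susceptible
Linezolid: 8 μg/mL is ≥ 2 μg/mL ⇒ Resistant

I, R, S, R, S, R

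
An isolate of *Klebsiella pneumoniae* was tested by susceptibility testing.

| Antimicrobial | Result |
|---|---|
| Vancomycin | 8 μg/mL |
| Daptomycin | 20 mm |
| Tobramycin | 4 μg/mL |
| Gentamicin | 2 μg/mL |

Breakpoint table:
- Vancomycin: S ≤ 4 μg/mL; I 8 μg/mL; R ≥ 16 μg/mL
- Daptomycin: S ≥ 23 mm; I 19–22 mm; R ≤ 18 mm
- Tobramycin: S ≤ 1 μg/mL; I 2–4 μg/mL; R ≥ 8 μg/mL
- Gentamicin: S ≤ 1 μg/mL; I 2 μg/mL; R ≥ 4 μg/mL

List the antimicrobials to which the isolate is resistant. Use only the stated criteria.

none

Vancomycin 8 μg/mL: = 8 μg/mL — intermediate
Daptomycin 20 mm: in 19–22 mm → Intermediate
Tobramycin: 4 μg/mL is in 2–4 μg/mL ⇒ Intermediate
Gentamicin 2 μg/mL: = 2 μg/mL ⇒ intermediate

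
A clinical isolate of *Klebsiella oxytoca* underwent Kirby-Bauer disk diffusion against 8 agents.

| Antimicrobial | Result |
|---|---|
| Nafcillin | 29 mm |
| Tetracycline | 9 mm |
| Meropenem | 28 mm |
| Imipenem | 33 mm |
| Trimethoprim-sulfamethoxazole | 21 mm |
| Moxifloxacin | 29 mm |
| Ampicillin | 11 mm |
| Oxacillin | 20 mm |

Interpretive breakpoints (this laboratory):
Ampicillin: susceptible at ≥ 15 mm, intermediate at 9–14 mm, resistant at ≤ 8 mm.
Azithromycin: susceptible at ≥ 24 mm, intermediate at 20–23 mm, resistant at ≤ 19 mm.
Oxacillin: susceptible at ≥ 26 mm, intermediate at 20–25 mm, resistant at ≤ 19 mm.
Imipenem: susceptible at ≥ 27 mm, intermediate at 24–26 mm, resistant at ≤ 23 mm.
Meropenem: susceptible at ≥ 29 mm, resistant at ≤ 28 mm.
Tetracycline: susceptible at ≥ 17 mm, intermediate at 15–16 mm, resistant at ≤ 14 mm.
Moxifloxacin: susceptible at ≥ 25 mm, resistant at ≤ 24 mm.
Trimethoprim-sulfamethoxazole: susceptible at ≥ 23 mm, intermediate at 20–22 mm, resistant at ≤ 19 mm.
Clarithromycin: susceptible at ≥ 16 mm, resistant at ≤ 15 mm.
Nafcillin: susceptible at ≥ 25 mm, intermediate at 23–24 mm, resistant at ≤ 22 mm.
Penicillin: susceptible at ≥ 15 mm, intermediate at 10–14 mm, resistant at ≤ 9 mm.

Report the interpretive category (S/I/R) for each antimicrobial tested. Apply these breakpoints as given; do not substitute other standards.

S, R, R, S, I, S, I, I

Nafcillin 29 mm: ≥ 25 mm → Susceptible
Tetracycline: 9 mm is ≤ 14 mm ⇒ Resistant
Meropenem: 28 mm is ≤ 28 mm → Resistant
Imipenem (33 mm) ≥ 27 mm → S
Trimethoprim-sulfamethoxazole (21 mm) in 20–22 mm ⇒ I
Moxifloxacin (29 mm) ≥ 25 mm → Susceptible
Ampicillin: 11 mm is in 9–14 mm — Intermediate
Oxacillin (20 mm) in 20–25 mm — I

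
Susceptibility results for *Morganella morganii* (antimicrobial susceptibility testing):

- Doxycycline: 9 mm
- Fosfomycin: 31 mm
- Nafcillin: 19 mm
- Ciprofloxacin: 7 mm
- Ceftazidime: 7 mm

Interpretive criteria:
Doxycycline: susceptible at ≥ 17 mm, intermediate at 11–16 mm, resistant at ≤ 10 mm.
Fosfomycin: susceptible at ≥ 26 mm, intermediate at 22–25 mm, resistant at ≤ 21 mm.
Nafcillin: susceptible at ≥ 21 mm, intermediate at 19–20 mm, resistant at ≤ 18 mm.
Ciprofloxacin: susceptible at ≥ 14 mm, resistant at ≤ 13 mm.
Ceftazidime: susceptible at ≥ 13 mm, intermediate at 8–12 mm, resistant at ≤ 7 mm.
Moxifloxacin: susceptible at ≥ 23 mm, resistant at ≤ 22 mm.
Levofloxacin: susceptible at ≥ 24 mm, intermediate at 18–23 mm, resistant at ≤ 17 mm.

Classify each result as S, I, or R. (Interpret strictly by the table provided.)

R, S, I, R, R

Doxycycline: 9 mm is ≤ 10 mm → Resistant
Fosfomycin: 31 mm is ≥ 26 mm ⇒ susceptible
Nafcillin 19 mm: in 19–20 mm — intermediate
Ciprofloxacin: 7 mm is ≤ 13 mm — resistant
Ceftazidime 7 mm: ≤ 7 mm — Resistant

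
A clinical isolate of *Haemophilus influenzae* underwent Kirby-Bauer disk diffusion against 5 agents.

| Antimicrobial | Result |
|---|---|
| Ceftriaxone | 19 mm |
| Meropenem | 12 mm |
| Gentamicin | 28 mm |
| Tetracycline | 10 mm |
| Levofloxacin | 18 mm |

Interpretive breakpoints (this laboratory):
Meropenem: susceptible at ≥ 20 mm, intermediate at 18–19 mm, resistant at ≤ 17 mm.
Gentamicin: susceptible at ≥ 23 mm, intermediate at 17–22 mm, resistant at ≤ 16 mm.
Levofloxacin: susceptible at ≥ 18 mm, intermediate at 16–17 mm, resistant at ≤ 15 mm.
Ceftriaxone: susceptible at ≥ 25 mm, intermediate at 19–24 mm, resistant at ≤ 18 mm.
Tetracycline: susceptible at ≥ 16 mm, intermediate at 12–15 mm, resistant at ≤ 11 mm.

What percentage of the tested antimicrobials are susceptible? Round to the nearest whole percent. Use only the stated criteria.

Ceftriaxone (19 mm) in 19–24 mm — I
Meropenem: 12 mm is ≤ 17 mm — resistant
Gentamicin (28 mm) ≥ 23 mm — S
Tetracycline: 10 mm is ≤ 11 mm — Resistant
Levofloxacin 18 mm: ≥ 18 mm — S
Susceptible: 2/5

40%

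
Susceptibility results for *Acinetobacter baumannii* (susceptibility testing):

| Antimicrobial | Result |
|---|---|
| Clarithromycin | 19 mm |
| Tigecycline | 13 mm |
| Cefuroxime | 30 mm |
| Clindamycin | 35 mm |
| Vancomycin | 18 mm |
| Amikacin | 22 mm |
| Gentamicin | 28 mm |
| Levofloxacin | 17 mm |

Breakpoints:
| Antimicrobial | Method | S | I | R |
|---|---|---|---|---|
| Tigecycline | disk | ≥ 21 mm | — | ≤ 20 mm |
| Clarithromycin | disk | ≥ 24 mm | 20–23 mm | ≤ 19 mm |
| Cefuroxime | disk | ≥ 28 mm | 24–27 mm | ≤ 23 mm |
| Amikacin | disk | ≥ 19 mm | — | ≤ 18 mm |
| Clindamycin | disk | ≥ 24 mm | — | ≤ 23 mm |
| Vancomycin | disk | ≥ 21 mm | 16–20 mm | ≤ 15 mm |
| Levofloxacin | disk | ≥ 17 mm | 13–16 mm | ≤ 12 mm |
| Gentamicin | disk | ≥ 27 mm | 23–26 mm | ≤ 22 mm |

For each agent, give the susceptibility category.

Clarithromycin 19 mm: ≤ 19 mm → Resistant
Tigecycline (13 mm) ≤ 20 mm → R
Cefuroxime: 30 mm is ≥ 28 mm → susceptible
Clindamycin 35 mm: ≥ 24 mm ⇒ susceptible
Vancomycin 18 mm: in 16–20 mm → I
Amikacin 22 mm: ≥ 19 mm → S
Gentamicin 28 mm: ≥ 27 mm ⇒ S
Levofloxacin 17 mm: ≥ 17 mm → susceptible

R, R, S, S, I, S, S, S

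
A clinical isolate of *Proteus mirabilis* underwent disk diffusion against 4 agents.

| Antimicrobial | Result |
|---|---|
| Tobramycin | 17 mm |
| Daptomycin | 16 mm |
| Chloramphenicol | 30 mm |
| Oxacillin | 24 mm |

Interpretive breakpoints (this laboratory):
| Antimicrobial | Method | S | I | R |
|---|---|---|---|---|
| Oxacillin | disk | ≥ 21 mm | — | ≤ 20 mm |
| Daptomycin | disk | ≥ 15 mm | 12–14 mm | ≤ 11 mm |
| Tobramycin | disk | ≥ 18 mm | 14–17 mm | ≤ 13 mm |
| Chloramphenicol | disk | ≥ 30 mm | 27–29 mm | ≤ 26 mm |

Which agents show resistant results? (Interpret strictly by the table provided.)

none

Tobramycin (17 mm) in 14–17 mm → intermediate
Daptomycin (16 mm) ≥ 15 mm → susceptible
Chloramphenicol: 30 mm is ≥ 30 mm — Susceptible
Oxacillin: 24 mm is ≥ 21 mm ⇒ Susceptible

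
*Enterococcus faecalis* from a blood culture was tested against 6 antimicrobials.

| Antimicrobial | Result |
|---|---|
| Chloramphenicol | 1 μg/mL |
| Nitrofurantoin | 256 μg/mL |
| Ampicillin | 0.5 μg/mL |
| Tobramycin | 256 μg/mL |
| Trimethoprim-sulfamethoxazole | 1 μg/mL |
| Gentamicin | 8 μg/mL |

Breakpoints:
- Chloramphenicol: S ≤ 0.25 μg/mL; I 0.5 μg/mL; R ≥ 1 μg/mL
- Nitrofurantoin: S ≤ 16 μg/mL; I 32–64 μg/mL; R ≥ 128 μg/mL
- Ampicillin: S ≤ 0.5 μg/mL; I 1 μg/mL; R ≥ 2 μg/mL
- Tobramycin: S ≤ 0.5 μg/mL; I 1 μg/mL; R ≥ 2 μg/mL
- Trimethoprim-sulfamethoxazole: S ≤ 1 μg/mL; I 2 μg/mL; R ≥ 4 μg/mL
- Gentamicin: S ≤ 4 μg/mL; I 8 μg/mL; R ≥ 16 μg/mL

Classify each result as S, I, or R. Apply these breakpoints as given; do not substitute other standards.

Chloramphenicol 1 μg/mL: ≥ 1 μg/mL — R
Nitrofurantoin 256 μg/mL: ≥ 128 μg/mL → resistant
Ampicillin: 0.5 μg/mL is ≤ 0.5 μg/mL ⇒ susceptible
Tobramycin 256 μg/mL: ≥ 2 μg/mL — resistant
Trimethoprim-sulfamethoxazole: 1 μg/mL is ≤ 1 μg/mL — Susceptible
Gentamicin: 8 μg/mL is = 8 μg/mL — I

R, R, S, R, S, I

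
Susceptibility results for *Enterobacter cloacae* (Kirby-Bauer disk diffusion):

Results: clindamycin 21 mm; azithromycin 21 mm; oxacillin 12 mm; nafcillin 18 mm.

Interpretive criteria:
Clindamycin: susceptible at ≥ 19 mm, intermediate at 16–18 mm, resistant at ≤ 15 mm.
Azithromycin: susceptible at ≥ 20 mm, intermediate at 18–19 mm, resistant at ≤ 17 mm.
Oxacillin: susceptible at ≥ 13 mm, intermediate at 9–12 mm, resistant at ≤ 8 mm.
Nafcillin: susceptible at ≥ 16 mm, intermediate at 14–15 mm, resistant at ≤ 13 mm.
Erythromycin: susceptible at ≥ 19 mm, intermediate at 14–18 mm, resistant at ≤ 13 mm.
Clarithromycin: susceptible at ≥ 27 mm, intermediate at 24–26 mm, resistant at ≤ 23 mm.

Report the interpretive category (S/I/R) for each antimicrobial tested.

S, S, I, S

Clindamycin: 21 mm is ≥ 19 mm — S
Azithromycin 21 mm: ≥ 20 mm — Susceptible
Oxacillin: 12 mm is in 9–12 mm — intermediate
Nafcillin (18 mm) ≥ 16 mm — Susceptible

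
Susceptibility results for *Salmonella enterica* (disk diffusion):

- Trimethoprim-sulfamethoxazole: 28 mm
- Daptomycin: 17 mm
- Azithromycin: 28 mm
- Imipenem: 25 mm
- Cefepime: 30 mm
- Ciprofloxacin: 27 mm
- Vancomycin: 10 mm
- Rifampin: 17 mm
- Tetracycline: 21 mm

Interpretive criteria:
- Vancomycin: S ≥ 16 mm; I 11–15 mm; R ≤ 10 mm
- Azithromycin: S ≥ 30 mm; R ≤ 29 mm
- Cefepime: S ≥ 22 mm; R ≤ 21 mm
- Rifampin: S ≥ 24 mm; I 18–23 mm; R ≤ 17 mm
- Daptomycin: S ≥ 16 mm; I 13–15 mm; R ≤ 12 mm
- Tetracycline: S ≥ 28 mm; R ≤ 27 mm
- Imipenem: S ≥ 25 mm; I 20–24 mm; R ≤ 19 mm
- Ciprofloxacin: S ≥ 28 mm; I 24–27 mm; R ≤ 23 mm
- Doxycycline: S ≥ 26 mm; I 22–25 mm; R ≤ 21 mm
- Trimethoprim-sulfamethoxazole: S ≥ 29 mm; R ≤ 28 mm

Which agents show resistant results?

Trimethoprim-sulfamethoxazole (28 mm) ≤ 28 mm ⇒ resistant
Daptomycin 17 mm: ≥ 16 mm → susceptible
Azithromycin: 28 mm is ≤ 29 mm → Resistant
Imipenem (25 mm) ≥ 25 mm → S
Cefepime (30 mm) ≥ 22 mm — susceptible
Ciprofloxacin (27 mm) in 24–27 mm → I
Vancomycin: 10 mm is ≤ 10 mm ⇒ Resistant
Rifampin 17 mm: ≤ 17 mm ⇒ R
Tetracycline: 21 mm is ≤ 27 mm — Resistant

trimethoprim-sulfamethoxazole, azithromycin, vancomycin, rifampin, tetracycline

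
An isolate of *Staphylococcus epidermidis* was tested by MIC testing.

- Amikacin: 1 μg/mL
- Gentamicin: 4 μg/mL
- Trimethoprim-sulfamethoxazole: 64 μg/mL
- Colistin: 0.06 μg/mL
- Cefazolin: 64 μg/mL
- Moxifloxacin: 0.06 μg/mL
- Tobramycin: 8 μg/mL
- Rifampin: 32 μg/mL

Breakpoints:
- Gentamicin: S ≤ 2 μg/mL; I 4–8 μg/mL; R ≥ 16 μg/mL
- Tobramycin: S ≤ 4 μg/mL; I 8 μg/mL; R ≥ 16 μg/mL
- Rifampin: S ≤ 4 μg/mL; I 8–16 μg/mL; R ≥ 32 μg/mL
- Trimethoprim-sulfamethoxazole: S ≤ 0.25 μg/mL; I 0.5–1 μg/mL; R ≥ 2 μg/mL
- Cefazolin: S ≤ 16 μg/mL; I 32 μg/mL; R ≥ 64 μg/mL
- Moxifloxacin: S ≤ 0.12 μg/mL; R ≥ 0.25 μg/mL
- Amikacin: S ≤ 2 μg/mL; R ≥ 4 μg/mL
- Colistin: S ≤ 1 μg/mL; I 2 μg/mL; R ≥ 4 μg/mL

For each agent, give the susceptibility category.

Amikacin (1 μg/mL) ≤ 2 μg/mL — Susceptible
Gentamicin 4 μg/mL: in 4–8 μg/mL ⇒ Intermediate
Trimethoprim-sulfamethoxazole (64 μg/mL) ≥ 2 μg/mL ⇒ R
Colistin 0.06 μg/mL: ≤ 1 μg/mL → S
Cefazolin (64 μg/mL) ≥ 64 μg/mL — resistant
Moxifloxacin 0.06 μg/mL: ≤ 0.12 μg/mL ⇒ Susceptible
Tobramycin: 8 μg/mL is = 8 μg/mL — intermediate
Rifampin (32 μg/mL) ≥ 32 μg/mL ⇒ Resistant

S, I, R, S, R, S, I, R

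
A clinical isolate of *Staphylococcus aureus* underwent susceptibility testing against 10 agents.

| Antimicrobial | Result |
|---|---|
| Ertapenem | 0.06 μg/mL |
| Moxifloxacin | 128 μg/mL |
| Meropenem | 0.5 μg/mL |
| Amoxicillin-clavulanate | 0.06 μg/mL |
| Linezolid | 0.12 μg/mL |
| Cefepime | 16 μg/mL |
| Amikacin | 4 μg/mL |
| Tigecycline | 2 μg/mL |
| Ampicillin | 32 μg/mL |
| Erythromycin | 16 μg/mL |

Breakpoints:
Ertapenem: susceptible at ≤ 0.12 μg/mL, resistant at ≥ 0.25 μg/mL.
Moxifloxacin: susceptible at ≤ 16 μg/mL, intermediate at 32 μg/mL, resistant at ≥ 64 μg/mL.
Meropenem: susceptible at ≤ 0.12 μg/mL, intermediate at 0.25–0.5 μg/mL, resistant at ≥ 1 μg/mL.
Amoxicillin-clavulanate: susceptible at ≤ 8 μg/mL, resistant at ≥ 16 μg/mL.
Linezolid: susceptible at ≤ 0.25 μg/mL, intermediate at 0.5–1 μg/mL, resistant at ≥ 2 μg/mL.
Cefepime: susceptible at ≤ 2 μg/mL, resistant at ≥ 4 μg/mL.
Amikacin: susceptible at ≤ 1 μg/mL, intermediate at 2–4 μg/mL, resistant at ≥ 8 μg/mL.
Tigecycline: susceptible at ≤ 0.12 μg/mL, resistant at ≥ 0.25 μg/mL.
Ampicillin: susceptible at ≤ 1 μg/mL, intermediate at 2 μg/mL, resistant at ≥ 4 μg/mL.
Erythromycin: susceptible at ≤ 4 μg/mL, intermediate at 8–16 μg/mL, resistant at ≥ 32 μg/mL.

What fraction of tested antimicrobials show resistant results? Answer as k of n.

Ertapenem: 0.06 μg/mL is ≤ 0.12 μg/mL ⇒ S
Moxifloxacin 128 μg/mL: ≥ 64 μg/mL → R
Meropenem 0.5 μg/mL: in 0.25–0.5 μg/mL → I
Amoxicillin-clavulanate: 0.06 μg/mL is ≤ 8 μg/mL — Susceptible
Linezolid 0.12 μg/mL: ≤ 0.25 μg/mL ⇒ susceptible
Cefepime 16 μg/mL: ≥ 4 μg/mL — R
Amikacin 4 μg/mL: in 2–4 μg/mL ⇒ I
Tigecycline (2 μg/mL) ≥ 0.25 μg/mL — R
Ampicillin (32 μg/mL) ≥ 4 μg/mL — R
Erythromycin 16 μg/mL: in 8–16 μg/mL — intermediate
Resistant: 4/10

4 of 10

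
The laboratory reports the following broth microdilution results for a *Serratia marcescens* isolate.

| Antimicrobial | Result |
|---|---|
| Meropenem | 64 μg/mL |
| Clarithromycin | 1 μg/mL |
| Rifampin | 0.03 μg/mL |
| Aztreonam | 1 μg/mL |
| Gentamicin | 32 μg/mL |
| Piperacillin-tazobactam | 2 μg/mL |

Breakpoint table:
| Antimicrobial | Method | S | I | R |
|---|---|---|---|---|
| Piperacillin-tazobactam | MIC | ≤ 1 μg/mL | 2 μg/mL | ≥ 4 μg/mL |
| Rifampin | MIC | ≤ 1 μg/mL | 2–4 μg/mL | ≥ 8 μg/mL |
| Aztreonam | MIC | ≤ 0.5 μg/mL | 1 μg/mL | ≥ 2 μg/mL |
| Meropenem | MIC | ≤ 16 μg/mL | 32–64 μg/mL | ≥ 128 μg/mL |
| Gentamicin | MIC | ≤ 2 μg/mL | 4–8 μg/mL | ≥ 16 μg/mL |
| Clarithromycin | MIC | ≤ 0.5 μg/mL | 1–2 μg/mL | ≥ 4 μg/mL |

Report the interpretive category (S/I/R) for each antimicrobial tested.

Meropenem (64 μg/mL) in 32–64 μg/mL ⇒ intermediate
Clarithromycin (1 μg/mL) in 1–2 μg/mL → intermediate
Rifampin: 0.03 μg/mL is ≤ 1 μg/mL — S
Aztreonam (1 μg/mL) = 1 μg/mL → Intermediate
Gentamicin: 32 μg/mL is ≥ 16 μg/mL ⇒ Resistant
Piperacillin-tazobactam 2 μg/mL: = 2 μg/mL ⇒ Intermediate

I, I, S, I, R, I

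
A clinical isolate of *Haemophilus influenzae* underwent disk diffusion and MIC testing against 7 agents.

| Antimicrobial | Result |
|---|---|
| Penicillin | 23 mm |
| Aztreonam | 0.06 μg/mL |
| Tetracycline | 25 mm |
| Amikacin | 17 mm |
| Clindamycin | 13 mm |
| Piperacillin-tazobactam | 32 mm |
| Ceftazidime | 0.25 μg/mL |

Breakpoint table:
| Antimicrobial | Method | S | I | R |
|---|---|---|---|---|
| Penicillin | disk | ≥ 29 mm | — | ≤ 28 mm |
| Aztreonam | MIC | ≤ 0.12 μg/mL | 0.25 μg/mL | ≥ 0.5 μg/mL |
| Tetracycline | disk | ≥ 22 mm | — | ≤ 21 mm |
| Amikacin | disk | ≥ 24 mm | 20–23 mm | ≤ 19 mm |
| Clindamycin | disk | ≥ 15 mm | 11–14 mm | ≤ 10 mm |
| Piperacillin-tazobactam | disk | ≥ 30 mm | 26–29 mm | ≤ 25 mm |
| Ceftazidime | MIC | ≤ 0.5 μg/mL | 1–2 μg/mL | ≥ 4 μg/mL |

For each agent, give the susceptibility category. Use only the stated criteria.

Penicillin: 23 mm is ≤ 28 mm ⇒ R
Aztreonam 0.06 μg/mL: ≤ 0.12 μg/mL → Susceptible
Tetracycline 25 mm: ≥ 22 mm — Susceptible
Amikacin 17 mm: ≤ 19 mm → R
Clindamycin: 13 mm is in 11–14 mm — intermediate
Piperacillin-tazobactam 32 mm: ≥ 30 mm ⇒ susceptible
Ceftazidime 0.25 μg/mL: ≤ 0.5 μg/mL → susceptible

R, S, S, R, I, S, S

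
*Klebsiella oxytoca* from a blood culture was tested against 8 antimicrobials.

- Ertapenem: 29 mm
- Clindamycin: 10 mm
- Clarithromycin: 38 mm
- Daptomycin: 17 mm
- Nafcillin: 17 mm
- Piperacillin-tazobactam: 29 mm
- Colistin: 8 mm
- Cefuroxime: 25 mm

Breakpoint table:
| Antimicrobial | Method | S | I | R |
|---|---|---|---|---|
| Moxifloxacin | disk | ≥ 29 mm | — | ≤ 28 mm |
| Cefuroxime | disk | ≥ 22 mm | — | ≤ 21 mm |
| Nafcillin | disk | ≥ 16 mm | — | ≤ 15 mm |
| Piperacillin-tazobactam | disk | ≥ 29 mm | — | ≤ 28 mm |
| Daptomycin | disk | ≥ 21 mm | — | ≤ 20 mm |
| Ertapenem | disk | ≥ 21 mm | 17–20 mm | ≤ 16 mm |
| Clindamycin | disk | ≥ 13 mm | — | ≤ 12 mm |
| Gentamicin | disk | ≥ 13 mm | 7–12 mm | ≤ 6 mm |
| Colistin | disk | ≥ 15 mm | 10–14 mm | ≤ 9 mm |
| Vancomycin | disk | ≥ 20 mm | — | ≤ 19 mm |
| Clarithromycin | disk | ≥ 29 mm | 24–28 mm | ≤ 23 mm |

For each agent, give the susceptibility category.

Ertapenem: 29 mm is ≥ 21 mm → Susceptible
Clindamycin (10 mm) ≤ 12 mm ⇒ Resistant
Clarithromycin: 38 mm is ≥ 29 mm — susceptible
Daptomycin 17 mm: ≤ 20 mm → resistant
Nafcillin 17 mm: ≥ 16 mm — S
Piperacillin-tazobactam: 29 mm is ≥ 29 mm ⇒ Susceptible
Colistin (8 mm) ≤ 9 mm — R
Cefuroxime (25 mm) ≥ 22 mm — Susceptible

S, R, S, R, S, S, R, S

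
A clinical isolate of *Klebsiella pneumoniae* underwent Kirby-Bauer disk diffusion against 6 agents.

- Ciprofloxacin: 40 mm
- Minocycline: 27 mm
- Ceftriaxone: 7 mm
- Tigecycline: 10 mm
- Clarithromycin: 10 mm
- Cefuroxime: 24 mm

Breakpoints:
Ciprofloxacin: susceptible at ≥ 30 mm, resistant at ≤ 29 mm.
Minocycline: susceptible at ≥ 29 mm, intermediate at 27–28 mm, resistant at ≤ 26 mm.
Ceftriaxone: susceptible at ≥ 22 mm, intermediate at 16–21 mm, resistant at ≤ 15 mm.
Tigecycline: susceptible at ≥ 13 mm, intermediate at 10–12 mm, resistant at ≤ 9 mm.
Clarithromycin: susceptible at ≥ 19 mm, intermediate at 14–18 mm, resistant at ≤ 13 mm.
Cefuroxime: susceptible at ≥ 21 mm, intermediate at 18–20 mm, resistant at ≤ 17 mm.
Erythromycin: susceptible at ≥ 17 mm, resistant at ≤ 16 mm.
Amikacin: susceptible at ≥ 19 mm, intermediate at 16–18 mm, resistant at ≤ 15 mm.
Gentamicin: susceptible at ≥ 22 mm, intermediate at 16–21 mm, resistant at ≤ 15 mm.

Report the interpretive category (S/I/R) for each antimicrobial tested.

S, I, R, I, R, S

Ciprofloxacin 40 mm: ≥ 30 mm → Susceptible
Minocycline: 27 mm is in 27–28 mm → I
Ceftriaxone: 7 mm is ≤ 15 mm ⇒ R
Tigecycline: 10 mm is in 10–12 mm → intermediate
Clarithromycin (10 mm) ≤ 13 mm → resistant
Cefuroxime 24 mm: ≥ 21 mm ⇒ S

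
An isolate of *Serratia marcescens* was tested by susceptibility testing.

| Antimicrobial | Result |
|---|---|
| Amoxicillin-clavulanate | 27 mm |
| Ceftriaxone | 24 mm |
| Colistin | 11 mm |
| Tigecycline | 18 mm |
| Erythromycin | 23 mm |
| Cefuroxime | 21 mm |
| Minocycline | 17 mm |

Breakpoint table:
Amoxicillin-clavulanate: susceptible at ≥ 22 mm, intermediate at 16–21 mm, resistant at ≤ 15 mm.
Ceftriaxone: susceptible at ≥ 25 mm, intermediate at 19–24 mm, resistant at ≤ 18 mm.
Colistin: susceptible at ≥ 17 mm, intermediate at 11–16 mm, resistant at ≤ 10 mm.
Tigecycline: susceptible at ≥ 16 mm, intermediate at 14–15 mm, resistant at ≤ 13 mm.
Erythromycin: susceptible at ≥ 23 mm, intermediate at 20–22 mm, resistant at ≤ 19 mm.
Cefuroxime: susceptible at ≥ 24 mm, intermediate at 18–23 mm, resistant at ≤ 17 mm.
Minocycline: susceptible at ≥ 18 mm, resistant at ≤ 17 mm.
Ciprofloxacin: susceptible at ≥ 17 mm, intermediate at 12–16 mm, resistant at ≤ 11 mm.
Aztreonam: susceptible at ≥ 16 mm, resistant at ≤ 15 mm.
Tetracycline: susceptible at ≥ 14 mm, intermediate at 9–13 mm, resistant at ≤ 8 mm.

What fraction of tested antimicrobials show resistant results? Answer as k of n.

Amoxicillin-clavulanate: 27 mm is ≥ 22 mm — S
Ceftriaxone 24 mm: in 19–24 mm → intermediate
Colistin 11 mm: in 11–16 mm ⇒ Intermediate
Tigecycline 18 mm: ≥ 16 mm ⇒ Susceptible
Erythromycin 23 mm: ≥ 23 mm → susceptible
Cefuroxime 21 mm: in 18–23 mm → intermediate
Minocycline: 17 mm is ≤ 17 mm ⇒ R
Resistant: 1/7

1 of 7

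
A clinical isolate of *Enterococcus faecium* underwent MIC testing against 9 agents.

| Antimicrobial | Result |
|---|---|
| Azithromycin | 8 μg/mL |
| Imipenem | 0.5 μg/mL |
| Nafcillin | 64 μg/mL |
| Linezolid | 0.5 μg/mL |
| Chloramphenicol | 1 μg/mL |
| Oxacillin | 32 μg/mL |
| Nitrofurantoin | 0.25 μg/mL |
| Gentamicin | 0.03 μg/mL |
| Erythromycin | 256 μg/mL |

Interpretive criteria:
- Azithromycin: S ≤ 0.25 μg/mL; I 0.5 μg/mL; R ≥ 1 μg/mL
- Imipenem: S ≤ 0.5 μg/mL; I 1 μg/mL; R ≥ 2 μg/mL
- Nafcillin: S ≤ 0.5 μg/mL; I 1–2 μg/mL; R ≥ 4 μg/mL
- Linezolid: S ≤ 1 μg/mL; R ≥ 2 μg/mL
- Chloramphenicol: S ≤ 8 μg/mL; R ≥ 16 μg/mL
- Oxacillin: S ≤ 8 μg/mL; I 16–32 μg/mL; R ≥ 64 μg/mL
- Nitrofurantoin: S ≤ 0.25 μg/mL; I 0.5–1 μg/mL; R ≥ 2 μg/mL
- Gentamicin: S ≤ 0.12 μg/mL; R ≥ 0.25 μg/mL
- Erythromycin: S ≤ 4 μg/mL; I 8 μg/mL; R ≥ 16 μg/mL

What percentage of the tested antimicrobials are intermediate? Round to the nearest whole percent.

11%

Azithromycin (8 μg/mL) ≥ 1 μg/mL ⇒ R
Imipenem (0.5 μg/mL) ≤ 0.5 μg/mL — Susceptible
Nafcillin 64 μg/mL: ≥ 4 μg/mL ⇒ R
Linezolid (0.5 μg/mL) ≤ 1 μg/mL ⇒ Susceptible
Chloramphenicol: 1 μg/mL is ≤ 8 μg/mL → S
Oxacillin (32 μg/mL) in 16–32 μg/mL ⇒ I
Nitrofurantoin 0.25 μg/mL: ≤ 0.25 μg/mL — S
Gentamicin (0.03 μg/mL) ≤ 0.12 μg/mL → Susceptible
Erythromycin (256 μg/mL) ≥ 16 μg/mL — Resistant
Intermediate: 1/9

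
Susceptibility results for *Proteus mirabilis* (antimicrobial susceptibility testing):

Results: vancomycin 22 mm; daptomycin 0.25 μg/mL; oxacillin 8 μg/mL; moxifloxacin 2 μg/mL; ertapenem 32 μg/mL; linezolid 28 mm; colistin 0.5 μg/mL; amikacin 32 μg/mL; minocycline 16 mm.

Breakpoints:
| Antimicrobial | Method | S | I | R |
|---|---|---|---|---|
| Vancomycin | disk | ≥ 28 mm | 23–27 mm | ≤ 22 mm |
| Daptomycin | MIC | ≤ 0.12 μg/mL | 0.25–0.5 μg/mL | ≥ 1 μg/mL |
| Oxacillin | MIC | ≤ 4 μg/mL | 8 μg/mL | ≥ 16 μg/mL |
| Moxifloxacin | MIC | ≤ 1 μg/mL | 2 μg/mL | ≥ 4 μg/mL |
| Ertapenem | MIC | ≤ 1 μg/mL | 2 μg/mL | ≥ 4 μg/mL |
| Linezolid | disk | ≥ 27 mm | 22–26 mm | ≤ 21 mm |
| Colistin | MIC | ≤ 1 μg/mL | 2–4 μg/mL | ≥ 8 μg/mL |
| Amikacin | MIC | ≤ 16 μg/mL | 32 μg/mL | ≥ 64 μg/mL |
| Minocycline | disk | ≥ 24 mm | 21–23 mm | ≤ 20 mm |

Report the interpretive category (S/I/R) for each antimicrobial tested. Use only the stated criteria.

Vancomycin 22 mm: ≤ 22 mm — resistant
Daptomycin 0.25 μg/mL: in 0.25–0.5 μg/mL — I
Oxacillin 8 μg/mL: = 8 μg/mL → I
Moxifloxacin: 2 μg/mL is = 2 μg/mL → Intermediate
Ertapenem 32 μg/mL: ≥ 4 μg/mL → resistant
Linezolid 28 mm: ≥ 27 mm → susceptible
Colistin (0.5 μg/mL) ≤ 1 μg/mL ⇒ S
Amikacin (32 μg/mL) = 32 μg/mL → I
Minocycline 16 mm: ≤ 20 mm — Resistant

R, I, I, I, R, S, S, I, R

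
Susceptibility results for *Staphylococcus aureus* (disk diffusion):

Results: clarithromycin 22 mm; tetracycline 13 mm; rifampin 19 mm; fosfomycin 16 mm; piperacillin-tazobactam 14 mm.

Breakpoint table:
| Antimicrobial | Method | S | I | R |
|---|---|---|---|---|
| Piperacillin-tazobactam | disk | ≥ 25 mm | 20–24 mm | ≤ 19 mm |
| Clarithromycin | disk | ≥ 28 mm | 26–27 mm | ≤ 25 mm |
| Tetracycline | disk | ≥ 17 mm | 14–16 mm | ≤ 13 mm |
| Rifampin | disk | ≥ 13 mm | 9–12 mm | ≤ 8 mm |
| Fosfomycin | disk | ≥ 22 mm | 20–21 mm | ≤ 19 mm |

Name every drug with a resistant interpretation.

clarithromycin, tetracycline, fosfomycin, piperacillin-tazobactam

Clarithromycin (22 mm) ≤ 25 mm ⇒ R
Tetracycline: 13 mm is ≤ 13 mm → resistant
Rifampin 19 mm: ≥ 13 mm → S
Fosfomycin: 16 mm is ≤ 19 mm → R
Piperacillin-tazobactam 14 mm: ≤ 19 mm ⇒ Resistant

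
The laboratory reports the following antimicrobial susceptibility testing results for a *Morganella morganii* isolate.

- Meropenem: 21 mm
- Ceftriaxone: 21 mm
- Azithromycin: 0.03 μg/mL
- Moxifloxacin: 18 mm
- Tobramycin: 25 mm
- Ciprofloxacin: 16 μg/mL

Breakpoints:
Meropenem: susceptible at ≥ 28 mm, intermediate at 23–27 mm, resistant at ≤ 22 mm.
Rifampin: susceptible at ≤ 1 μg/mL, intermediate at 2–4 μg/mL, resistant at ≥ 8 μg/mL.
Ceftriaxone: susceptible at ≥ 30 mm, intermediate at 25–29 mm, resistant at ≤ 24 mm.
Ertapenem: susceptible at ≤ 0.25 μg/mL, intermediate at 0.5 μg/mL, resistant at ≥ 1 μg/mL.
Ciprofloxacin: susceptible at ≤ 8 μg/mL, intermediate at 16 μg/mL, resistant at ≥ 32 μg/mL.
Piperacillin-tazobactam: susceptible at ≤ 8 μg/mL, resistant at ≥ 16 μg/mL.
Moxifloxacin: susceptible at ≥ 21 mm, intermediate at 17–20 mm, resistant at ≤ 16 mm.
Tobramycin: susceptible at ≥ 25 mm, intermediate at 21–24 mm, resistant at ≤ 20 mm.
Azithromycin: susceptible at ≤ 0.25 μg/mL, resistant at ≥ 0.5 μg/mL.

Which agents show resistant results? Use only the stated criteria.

meropenem, ceftriaxone

Meropenem: 21 mm is ≤ 22 mm — resistant
Ceftriaxone: 21 mm is ≤ 24 mm ⇒ resistant
Azithromycin: 0.03 μg/mL is ≤ 0.25 μg/mL ⇒ S
Moxifloxacin 18 mm: in 17–20 mm → Intermediate
Tobramycin (25 mm) ≥ 25 mm ⇒ Susceptible
Ciprofloxacin (16 μg/mL) = 16 μg/mL ⇒ intermediate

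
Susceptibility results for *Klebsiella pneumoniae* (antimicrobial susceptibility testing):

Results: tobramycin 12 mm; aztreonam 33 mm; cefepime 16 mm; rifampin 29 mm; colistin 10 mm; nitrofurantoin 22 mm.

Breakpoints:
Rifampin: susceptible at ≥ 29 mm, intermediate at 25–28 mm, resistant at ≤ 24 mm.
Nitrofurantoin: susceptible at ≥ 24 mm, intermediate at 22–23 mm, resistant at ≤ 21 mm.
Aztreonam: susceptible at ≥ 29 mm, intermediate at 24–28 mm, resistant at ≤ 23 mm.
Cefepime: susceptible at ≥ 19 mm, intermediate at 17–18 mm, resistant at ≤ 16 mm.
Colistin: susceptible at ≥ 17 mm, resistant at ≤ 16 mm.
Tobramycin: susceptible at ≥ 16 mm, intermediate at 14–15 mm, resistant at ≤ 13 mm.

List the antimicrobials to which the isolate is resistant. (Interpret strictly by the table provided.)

tobramycin, cefepime, colistin

Tobramycin: 12 mm is ≤ 13 mm — Resistant
Aztreonam 33 mm: ≥ 29 mm ⇒ S
Cefepime: 16 mm is ≤ 16 mm — R
Rifampin (29 mm) ≥ 29 mm ⇒ S
Colistin: 10 mm is ≤ 16 mm — R
Nitrofurantoin (22 mm) in 22–23 mm ⇒ I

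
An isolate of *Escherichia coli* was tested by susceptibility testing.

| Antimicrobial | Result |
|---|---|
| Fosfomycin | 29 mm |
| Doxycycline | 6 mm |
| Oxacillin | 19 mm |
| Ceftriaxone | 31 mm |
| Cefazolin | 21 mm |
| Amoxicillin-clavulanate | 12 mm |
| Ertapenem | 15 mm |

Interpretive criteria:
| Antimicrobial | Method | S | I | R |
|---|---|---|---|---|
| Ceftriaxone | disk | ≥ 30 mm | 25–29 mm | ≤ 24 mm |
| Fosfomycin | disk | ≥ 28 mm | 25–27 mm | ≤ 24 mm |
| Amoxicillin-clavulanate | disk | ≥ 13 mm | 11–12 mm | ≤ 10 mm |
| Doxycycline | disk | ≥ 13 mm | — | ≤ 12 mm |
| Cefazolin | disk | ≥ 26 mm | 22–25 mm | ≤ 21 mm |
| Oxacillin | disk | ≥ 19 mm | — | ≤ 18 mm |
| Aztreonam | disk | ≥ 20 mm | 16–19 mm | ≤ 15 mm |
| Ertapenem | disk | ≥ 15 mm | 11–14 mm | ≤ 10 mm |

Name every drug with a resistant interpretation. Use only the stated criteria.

Fosfomycin 29 mm: ≥ 28 mm → susceptible
Doxycycline 6 mm: ≤ 12 mm — R
Oxacillin: 19 mm is ≥ 19 mm ⇒ S
Ceftriaxone 31 mm: ≥ 30 mm — Susceptible
Cefazolin: 21 mm is ≤ 21 mm ⇒ Resistant
Amoxicillin-clavulanate (12 mm) in 11–12 mm → Intermediate
Ertapenem 15 mm: ≥ 15 mm ⇒ susceptible

doxycycline, cefazolin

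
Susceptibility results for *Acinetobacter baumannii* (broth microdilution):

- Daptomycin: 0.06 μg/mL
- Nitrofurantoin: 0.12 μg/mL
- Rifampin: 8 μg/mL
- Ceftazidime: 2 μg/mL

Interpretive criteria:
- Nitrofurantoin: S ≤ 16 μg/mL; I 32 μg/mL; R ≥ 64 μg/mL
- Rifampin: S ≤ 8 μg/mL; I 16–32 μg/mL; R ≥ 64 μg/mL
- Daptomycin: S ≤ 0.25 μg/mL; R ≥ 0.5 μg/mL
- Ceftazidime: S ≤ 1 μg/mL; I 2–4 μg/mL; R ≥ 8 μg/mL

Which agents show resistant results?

Daptomycin: 0.06 μg/mL is ≤ 0.25 μg/mL ⇒ Susceptible
Nitrofurantoin: 0.12 μg/mL is ≤ 16 μg/mL — Susceptible
Rifampin 8 μg/mL: ≤ 8 μg/mL — S
Ceftazidime (2 μg/mL) in 2–4 μg/mL — intermediate

none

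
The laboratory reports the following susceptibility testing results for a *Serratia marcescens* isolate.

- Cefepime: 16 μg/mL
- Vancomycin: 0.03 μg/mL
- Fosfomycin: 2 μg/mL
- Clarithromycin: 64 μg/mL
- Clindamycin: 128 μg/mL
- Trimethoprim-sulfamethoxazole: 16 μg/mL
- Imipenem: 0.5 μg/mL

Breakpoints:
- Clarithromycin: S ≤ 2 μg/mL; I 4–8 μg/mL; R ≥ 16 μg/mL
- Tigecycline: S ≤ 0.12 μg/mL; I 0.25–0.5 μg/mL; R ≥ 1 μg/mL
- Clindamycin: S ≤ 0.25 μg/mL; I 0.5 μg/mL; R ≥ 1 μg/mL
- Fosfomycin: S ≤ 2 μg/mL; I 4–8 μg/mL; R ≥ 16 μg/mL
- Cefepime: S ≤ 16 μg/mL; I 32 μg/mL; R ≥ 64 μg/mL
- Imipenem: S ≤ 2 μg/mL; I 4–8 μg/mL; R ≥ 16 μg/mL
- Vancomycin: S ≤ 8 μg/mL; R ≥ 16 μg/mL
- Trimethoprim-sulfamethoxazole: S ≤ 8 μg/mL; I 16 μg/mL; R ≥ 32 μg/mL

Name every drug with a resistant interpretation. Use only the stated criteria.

clarithromycin, clindamycin

Cefepime (16 μg/mL) ≤ 16 μg/mL ⇒ Susceptible
Vancomycin (0.03 μg/mL) ≤ 8 μg/mL → S
Fosfomycin 2 μg/mL: ≤ 2 μg/mL — susceptible
Clarithromycin 64 μg/mL: ≥ 16 μg/mL — Resistant
Clindamycin (128 μg/mL) ≥ 1 μg/mL → Resistant
Trimethoprim-sulfamethoxazole 16 μg/mL: = 16 μg/mL ⇒ intermediate
Imipenem (0.5 μg/mL) ≤ 2 μg/mL ⇒ S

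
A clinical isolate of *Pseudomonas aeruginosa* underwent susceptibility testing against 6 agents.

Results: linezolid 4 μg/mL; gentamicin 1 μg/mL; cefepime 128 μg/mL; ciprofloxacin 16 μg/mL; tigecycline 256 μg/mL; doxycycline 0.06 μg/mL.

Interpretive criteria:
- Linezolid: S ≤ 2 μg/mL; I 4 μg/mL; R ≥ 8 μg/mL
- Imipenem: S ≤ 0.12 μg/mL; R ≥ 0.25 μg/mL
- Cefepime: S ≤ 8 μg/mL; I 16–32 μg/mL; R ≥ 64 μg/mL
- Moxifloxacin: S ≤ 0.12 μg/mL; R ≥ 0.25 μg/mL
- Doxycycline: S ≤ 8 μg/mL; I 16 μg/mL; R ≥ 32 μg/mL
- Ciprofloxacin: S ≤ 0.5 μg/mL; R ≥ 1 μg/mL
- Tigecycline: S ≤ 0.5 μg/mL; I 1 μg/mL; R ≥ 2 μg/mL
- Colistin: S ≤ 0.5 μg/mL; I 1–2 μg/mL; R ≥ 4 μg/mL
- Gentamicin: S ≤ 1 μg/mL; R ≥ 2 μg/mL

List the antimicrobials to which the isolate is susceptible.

gentamicin, doxycycline

Linezolid: 4 μg/mL is = 4 μg/mL → I
Gentamicin: 1 μg/mL is ≤ 1 μg/mL — Susceptible
Cefepime: 128 μg/mL is ≥ 64 μg/mL — resistant
Ciprofloxacin 16 μg/mL: ≥ 1 μg/mL — R
Tigecycline: 256 μg/mL is ≥ 2 μg/mL — resistant
Doxycycline: 0.06 μg/mL is ≤ 8 μg/mL ⇒ S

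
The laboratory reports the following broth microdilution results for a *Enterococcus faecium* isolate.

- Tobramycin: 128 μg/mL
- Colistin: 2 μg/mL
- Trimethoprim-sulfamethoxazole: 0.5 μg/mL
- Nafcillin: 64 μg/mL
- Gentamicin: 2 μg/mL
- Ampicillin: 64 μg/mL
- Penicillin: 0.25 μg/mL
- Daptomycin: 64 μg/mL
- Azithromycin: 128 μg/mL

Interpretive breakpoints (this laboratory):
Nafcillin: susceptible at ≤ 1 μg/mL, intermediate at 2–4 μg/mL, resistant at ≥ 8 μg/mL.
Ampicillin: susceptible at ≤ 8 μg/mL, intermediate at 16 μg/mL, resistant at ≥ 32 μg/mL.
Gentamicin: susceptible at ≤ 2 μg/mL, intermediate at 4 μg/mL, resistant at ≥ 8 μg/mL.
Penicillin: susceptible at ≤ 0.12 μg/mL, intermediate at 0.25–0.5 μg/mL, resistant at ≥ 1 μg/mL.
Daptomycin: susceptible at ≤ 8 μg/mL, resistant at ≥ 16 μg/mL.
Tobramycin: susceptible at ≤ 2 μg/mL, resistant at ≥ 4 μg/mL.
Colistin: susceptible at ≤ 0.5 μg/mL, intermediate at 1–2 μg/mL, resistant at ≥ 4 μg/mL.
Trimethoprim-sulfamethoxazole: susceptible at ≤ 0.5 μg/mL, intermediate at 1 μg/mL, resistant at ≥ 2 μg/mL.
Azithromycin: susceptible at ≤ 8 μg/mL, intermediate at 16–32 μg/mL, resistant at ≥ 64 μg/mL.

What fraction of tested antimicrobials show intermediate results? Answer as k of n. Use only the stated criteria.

Tobramycin: 128 μg/mL is ≥ 4 μg/mL — R
Colistin (2 μg/mL) in 1–2 μg/mL → intermediate
Trimethoprim-sulfamethoxazole (0.5 μg/mL) ≤ 0.5 μg/mL — susceptible
Nafcillin: 64 μg/mL is ≥ 8 μg/mL → Resistant
Gentamicin 2 μg/mL: ≤ 2 μg/mL → Susceptible
Ampicillin: 64 μg/mL is ≥ 32 μg/mL — Resistant
Penicillin (0.25 μg/mL) in 0.25–0.5 μg/mL — I
Daptomycin: 64 μg/mL is ≥ 16 μg/mL — Resistant
Azithromycin (128 μg/mL) ≥ 64 μg/mL → resistant
Intermediate: 2/9

2 of 9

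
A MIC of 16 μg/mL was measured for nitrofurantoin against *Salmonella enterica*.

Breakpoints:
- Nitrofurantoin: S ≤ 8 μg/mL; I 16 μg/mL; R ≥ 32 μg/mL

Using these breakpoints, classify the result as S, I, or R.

I

Nitrofurantoin 16 μg/mL: = 16 μg/mL → intermediate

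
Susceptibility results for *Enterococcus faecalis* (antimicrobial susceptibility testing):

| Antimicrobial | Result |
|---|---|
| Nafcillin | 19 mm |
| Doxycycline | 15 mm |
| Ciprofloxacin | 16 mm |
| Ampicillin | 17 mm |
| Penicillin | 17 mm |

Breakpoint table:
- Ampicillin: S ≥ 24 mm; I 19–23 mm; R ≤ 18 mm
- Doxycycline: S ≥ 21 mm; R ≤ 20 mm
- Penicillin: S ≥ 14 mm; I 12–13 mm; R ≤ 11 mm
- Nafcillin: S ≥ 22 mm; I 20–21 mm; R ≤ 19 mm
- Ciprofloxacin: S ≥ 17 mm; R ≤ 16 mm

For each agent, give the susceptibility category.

R, R, R, R, S

Nafcillin 19 mm: ≤ 19 mm — Resistant
Doxycycline (15 mm) ≤ 20 mm ⇒ Resistant
Ciprofloxacin 16 mm: ≤ 16 mm — resistant
Ampicillin 17 mm: ≤ 18 mm → Resistant
Penicillin 17 mm: ≥ 14 mm — S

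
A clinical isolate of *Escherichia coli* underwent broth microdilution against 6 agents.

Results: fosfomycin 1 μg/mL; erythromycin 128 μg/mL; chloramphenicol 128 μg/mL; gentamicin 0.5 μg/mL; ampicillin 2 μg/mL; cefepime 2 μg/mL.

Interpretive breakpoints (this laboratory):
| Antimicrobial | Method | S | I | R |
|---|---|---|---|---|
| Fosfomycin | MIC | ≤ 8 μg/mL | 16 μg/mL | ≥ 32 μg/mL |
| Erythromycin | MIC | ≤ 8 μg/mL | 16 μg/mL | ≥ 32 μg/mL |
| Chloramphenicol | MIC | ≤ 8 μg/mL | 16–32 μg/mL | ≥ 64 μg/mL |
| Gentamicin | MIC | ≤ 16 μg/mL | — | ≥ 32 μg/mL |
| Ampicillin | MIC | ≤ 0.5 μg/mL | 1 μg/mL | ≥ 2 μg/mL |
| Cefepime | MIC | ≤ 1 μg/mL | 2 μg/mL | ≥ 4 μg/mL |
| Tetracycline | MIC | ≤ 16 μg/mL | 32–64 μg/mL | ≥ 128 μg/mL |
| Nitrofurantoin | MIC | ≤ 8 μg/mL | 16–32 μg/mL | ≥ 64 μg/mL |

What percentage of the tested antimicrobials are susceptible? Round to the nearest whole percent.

33%

Fosfomycin (1 μg/mL) ≤ 8 μg/mL — susceptible
Erythromycin 128 μg/mL: ≥ 32 μg/mL — R
Chloramphenicol: 128 μg/mL is ≥ 64 μg/mL — resistant
Gentamicin: 0.5 μg/mL is ≤ 16 μg/mL — susceptible
Ampicillin: 2 μg/mL is ≥ 2 μg/mL → resistant
Cefepime: 2 μg/mL is = 2 μg/mL ⇒ I
Susceptible: 2/6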